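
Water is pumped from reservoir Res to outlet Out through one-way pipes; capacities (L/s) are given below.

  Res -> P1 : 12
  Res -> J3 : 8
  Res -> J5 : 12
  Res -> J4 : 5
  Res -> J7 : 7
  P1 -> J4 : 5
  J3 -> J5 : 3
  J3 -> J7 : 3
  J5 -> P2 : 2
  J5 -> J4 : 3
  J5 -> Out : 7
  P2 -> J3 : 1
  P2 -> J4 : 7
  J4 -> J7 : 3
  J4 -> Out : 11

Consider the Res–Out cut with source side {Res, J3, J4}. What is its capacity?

51

Edges leaving {Res, J3, J4}: Res→P1 (12), Res→J5 (12), Res→J7 (7), J3→J5 (3), J3→J7 (3), J4→J7 (3), J4→Out (11).
Cut capacity = 12 + 12 + 7 + 3 + 3 + 3 + 11 = 51.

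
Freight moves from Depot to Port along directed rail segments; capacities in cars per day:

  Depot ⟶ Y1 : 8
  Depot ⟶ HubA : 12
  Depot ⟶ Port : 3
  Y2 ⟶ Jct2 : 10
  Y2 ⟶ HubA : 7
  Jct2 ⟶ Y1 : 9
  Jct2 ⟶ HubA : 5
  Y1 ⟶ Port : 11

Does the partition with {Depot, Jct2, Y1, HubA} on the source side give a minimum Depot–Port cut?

No — its capacity is 14, but the minimum cut has capacity 11.

Given cut capacity: 3 + 11 = 14.
Augment Depot→Port: bottleneck 3, flow now 3.
Augment Depot→Y1→Port: bottleneck 8, flow now 11.
No augmenting path remains; maximum flow = 11.
In the residual graph, reachable from Depot: {Depot, HubA}.
Min-cut edges: Depot→Y1 (8), Depot→Port (3); capacity 8 + 3 = 11.
Cut capacity 14 exceeds the max flow 11, so it is not minimum.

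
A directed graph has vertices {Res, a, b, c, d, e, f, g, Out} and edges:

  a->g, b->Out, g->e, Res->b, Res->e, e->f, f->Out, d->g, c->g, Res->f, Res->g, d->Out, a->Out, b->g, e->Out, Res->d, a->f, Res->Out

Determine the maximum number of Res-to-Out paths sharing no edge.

Assign every edge capacity 1; by Menger, the answer equals the max flow.
Path Res→Out (+1); total 1.
Path Res→b→Out (+1); total 2.
Path Res→d→Out (+1); total 3.
Path Res→e→Out (+1); total 4.
Path Res→f→Out (+1); total 5.
No residual Res→Out path; max flow = 5.
Certifying cut of size 5: {Res→Out, Res→b, Res→d, e→Out, f→Out}.

5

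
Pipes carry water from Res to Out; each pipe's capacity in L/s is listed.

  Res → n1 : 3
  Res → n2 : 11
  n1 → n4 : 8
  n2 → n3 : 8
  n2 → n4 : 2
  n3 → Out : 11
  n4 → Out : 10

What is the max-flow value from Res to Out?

13

Augment Res→n1→n4→Out: bottleneck 3, flow now 3.
Augment Res→n2→n3→Out: bottleneck 8, flow now 11.
Augment Res→n2→n4→Out: bottleneck 2, flow now 13.
No augmenting path remains; maximum flow = 13.
In the residual graph, reachable from Res: {Res, n2}.
Min-cut edges: Res→n1 (3), n2→n3 (8), n2→n4 (2); capacity 3 + 8 + 2 = 13.
This cut is saturated, so no flow can exceed 13.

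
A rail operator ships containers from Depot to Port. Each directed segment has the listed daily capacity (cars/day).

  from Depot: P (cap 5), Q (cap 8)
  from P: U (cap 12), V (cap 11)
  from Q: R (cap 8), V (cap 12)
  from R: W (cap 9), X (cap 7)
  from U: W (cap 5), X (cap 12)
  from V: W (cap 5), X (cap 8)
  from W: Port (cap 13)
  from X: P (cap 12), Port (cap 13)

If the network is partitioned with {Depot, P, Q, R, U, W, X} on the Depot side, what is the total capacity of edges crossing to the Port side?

Edges leaving {Depot, P, Q, R, U, W, X}: P→V (11), Q→V (12), W→Port (13), X→Port (13).
Cut capacity = 11 + 12 + 13 + 13 = 49.

49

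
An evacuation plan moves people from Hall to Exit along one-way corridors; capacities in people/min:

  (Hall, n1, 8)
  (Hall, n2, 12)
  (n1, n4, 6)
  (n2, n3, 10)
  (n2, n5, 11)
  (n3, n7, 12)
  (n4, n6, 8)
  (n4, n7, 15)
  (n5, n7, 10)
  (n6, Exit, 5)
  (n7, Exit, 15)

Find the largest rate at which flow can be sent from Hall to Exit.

18

Augment Hall→n1→n4→n6→Exit: bottleneck 5, flow now 5.
Augment Hall→n1→n4→n7→Exit: bottleneck 1, flow now 6.
Augment Hall→n2→n3→n7→Exit: bottleneck 10, flow now 16.
Augment Hall→n2→n5→n7→Exit: bottleneck 2, flow now 18.
No augmenting path remains; maximum flow = 18.
In the residual graph, reachable from Hall: {Hall, n1}.
Min-cut edges: Hall→n2 (12), n1→n4 (6); capacity 12 + 6 = 18.
This cut is saturated, so no flow can exceed 18.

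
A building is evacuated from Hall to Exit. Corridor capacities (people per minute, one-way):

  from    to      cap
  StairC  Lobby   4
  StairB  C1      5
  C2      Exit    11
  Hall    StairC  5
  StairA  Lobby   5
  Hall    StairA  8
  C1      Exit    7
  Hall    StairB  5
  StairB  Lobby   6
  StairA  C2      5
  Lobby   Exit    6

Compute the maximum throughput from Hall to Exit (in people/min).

Augment Hall→StairB→Lobby→Exit: bottleneck 5, flow now 5.
Augment Hall→StairA→Lobby→Exit: bottleneck 1, flow now 6.
Augment Hall→StairA→C2→Exit: bottleneck 5, flow now 11.
Augment Hall→StairA→Lobby→StairB→C1→Exit: bottleneck 2, flow now 13. (uses reverse residual edge)
Augment Hall→StairC→Lobby→StairB→C1→Exit: bottleneck 3, flow now 16. (uses reverse residual edge)
No augmenting path remains; maximum flow = 16.
In the residual graph, reachable from Hall: {Hall, StairA, StairC, Lobby}.
Min-cut edges: Hall→StairB (5), StairA→C2 (5), Lobby→Exit (6); capacity 5 + 5 + 6 = 16.
This cut is saturated, so no flow can exceed 16.

16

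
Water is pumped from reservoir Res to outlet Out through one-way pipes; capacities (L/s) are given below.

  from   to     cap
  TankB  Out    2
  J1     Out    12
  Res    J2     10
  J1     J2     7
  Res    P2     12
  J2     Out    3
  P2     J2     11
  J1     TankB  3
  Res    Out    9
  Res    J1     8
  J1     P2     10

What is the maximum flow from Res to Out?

20

Augment Res→Out: bottleneck 9, flow now 9.
Augment Res→J1→Out: bottleneck 8, flow now 17.
Augment Res→J2→Out: bottleneck 3, flow now 20.
No augmenting path remains; maximum flow = 20.
In the residual graph, reachable from Res: {Res, P2, J2}.
Min-cut edges: Res→J1 (8), Res→Out (9), J2→Out (3); capacity 8 + 9 + 3 = 20.
This cut is saturated, so no flow can exceed 20.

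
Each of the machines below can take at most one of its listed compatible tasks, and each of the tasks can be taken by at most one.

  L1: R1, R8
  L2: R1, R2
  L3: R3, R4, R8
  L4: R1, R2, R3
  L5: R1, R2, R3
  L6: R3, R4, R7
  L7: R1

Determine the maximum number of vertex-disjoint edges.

6

Unit-capacity flow: source→left, listed edges, right→sink; max matching = max flow.
Augmenting path L1→R1 (+1); matched 1.
Augmenting path L2→R2 (+1); matched 2.
Augmenting path L3→R3 (+1); matched 3.
Augmenting path L6→R4 (+1); matched 4.
Augmenting path L4→R1→L1→R8 (+1); matched 5.
Augmenting path L5→R3→L3→R4→L6→R7 (+1); matched 6.
No augmenting path remains; maximum matching = 6.
König certificate: {L1, L3, L6, R1, R2, R3} is a vertex cover of size 6 (every listed pair touches it), so no matching can be larger.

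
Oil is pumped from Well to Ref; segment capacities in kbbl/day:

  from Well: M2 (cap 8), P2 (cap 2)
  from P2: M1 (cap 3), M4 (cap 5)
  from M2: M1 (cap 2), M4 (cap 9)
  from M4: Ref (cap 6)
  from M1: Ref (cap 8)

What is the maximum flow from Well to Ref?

10

Augment Well→P2→M4→Ref: bottleneck 2, flow now 2.
Augment Well→M2→M4→Ref: bottleneck 4, flow now 6.
Augment Well→M2→M1→Ref: bottleneck 2, flow now 8.
Augment Well→M2→M4→P2→M1→Ref: bottleneck 2, flow now 10. (uses reverse residual edge)
No augmenting path remains; maximum flow = 10.
In the residual graph, reachable from Well: {Well}.
Min-cut edges: Well→P2 (2), Well→M2 (8); capacity 2 + 8 = 10.
This cut is saturated, so no flow can exceed 10.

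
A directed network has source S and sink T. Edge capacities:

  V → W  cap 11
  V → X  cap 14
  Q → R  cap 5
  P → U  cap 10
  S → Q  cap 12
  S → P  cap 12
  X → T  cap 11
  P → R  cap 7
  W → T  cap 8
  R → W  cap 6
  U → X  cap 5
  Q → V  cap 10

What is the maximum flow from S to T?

Augment S→P→R→W→T: bottleneck 6, flow now 6.
Augment S→P→U→X→T: bottleneck 5, flow now 11.
Augment S→Q→V→W→T: bottleneck 2, flow now 13.
Augment S→Q→V→X→T: bottleneck 6, flow now 19.
No augmenting path remains; maximum flow = 19.
In the residual graph, reachable from S: {S, P, Q, R, U, V, W, X}.
Min-cut edges: W→T (8), X→T (11); capacity 8 + 11 = 19.
This cut is saturated, so no flow can exceed 19.

19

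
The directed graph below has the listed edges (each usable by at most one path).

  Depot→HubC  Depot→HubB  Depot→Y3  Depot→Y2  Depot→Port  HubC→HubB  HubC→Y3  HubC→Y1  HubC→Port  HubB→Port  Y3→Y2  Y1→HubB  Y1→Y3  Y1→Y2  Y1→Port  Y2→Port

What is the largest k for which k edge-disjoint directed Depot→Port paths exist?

Assign every edge capacity 1; by Menger, the answer equals the max flow.
Path Depot→Port (+1); total 1.
Path Depot→HubC→Port (+1); total 2.
Path Depot→HubB→Port (+1); total 3.
Path Depot→Y2→Port (+1); total 4.
No residual Depot→Port path; max flow = 4.
Certifying cut of size 4: {Depot→HubB, Depot→HubC, Depot→Port, Y2→Port}.

4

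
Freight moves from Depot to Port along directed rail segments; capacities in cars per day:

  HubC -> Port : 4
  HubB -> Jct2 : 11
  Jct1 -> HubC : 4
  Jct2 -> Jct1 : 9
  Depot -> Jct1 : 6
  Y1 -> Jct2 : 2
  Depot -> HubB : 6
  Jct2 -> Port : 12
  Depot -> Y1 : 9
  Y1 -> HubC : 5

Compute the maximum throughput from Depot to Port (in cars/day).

Augment Depot→Jct1→HubC→Port: bottleneck 4, flow now 4.
Augment Depot→Y1→Jct2→Port: bottleneck 2, flow now 6.
Augment Depot→HubB→Jct2→Port: bottleneck 6, flow now 12.
No augmenting path remains; maximum flow = 12.
In the residual graph, reachable from Depot: {Depot, Jct1, Y1, HubC}.
Min-cut edges: Depot→HubB (6), Y1→Jct2 (2), HubC→Port (4); capacity 6 + 2 + 4 = 12.
This cut is saturated, so no flow can exceed 12.

12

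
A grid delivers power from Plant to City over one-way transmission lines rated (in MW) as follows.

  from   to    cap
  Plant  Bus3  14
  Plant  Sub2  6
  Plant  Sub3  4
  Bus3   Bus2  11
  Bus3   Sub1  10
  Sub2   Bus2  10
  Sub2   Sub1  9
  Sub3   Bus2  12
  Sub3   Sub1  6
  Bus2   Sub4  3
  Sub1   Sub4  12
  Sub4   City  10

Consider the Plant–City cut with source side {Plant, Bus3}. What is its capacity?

Edges leaving {Plant, Bus3}: Plant→Sub2 (6), Plant→Sub3 (4), Bus3→Bus2 (11), Bus3→Sub1 (10).
Cut capacity = 6 + 4 + 11 + 10 = 31.

31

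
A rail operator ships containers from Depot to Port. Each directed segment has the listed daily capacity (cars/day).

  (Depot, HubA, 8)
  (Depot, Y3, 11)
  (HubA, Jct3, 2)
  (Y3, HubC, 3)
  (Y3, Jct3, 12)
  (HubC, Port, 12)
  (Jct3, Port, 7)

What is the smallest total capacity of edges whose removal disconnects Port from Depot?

10

Augment Depot→HubA→Jct3→Port: bottleneck 2, flow now 2.
Augment Depot→Y3→HubC→Port: bottleneck 3, flow now 5.
Augment Depot→Y3→Jct3→Port: bottleneck 5, flow now 10.
No augmenting path remains; maximum flow = 10.
By max-flow min-cut, the minimum cut capacity equals the max flow.
In the residual graph, reachable from Depot: {Depot, HubA, Y3, Jct3}.
Min-cut edges: Y3→HubC (3), Jct3→Port (7); capacity 3 + 7 = 10.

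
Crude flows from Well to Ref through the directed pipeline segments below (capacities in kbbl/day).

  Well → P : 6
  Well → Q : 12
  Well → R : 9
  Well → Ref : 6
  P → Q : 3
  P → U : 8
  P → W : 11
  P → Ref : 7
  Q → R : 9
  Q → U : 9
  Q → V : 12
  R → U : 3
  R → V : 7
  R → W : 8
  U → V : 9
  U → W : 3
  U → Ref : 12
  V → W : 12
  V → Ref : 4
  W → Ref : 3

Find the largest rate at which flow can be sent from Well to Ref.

Augment Well→Ref: bottleneck 6, flow now 6.
Augment Well→P→Ref: bottleneck 6, flow now 12.
Augment Well→Q→U→Ref: bottleneck 9, flow now 21.
Augment Well→Q→V→Ref: bottleneck 3, flow now 24.
Augment Well→R→U→Ref: bottleneck 3, flow now 27.
Augment Well→R→V→Ref: bottleneck 1, flow now 28.
Augment Well→R→W→Ref: bottleneck 3, flow now 31.
No augmenting path remains; maximum flow = 31.
In the residual graph, reachable from Well: {Well, Q, R, V, W}.
Min-cut edges: Well→P (6), Well→Ref (6), Q→U (9), R→U (3), V→Ref (4), W→Ref (3); capacity 6 + 6 + 9 + 3 + 4 + 3 = 31.
This cut is saturated, so no flow can exceed 31.

31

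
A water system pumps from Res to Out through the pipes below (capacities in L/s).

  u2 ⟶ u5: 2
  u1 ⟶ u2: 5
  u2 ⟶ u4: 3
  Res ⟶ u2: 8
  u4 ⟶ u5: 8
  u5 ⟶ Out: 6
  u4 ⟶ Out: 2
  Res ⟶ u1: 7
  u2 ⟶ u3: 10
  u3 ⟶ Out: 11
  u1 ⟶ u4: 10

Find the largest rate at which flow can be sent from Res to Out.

15

Augment Res→u1→u4→Out: bottleneck 2, flow now 2.
Augment Res→u2→u3→Out: bottleneck 8, flow now 10.
Augment Res→u1→u2→u3→Out: bottleneck 2, flow now 12.
Augment Res→u1→u2→u5→Out: bottleneck 2, flow now 14.
Augment Res→u1→u4→u5→Out: bottleneck 1, flow now 15.
No augmenting path remains; maximum flow = 15.
In the residual graph, reachable from Res: {Res}.
Min-cut edges: Res→u1 (7), Res→u2 (8); capacity 7 + 8 = 15.
This cut is saturated, so no flow can exceed 15.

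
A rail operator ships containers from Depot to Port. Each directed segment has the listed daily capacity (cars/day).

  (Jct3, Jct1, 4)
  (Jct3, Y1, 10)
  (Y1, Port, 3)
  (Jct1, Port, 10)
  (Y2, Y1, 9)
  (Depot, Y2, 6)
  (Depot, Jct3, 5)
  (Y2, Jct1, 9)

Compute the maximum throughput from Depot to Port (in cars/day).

Augment Depot→Jct3→Jct1→Port: bottleneck 4, flow now 4.
Augment Depot→Jct3→Y1→Port: bottleneck 1, flow now 5.
Augment Depot→Y2→Jct1→Port: bottleneck 6, flow now 11.
No augmenting path remains; maximum flow = 11.
In the residual graph, reachable from Depot: {Depot}.
Min-cut edges: Depot→Jct3 (5), Depot→Y2 (6); capacity 5 + 6 = 11.
This cut is saturated, so no flow can exceed 11.

11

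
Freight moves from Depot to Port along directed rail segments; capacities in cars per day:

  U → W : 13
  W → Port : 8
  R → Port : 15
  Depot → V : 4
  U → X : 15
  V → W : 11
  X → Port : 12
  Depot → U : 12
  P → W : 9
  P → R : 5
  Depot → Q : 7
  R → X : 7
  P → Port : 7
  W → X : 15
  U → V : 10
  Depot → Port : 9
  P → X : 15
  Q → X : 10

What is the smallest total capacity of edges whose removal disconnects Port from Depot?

Augment Depot→Port: bottleneck 9, flow now 9.
Augment Depot→Q→X→Port: bottleneck 7, flow now 16.
Augment Depot→U→W→Port: bottleneck 8, flow now 24.
Augment Depot→U→X→Port: bottleneck 4, flow now 28.
Augment Depot→V→W→X→Port: bottleneck 1, flow now 29.
No augmenting path remains; maximum flow = 29.
By max-flow min-cut, the minimum cut capacity equals the max flow.
In the residual graph, reachable from Depot: {Depot, Q, U, V, W, X}.
Min-cut edges: Depot→Port (9), W→Port (8), X→Port (12); capacity 9 + 8 + 12 = 29.

29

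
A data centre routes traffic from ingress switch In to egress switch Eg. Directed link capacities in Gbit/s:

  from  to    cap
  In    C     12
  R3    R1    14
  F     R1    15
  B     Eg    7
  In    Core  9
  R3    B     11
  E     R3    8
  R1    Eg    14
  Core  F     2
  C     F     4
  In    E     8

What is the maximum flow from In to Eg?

Augment In→E→R3→B→Eg: bottleneck 7, flow now 7.
Augment In→E→R3→R1→Eg: bottleneck 1, flow now 8.
Augment In→Core→F→R1→Eg: bottleneck 2, flow now 10.
Augment In→C→F→R1→Eg: bottleneck 4, flow now 14.
No augmenting path remains; maximum flow = 14.
In the residual graph, reachable from In: {In, Core, C}.
Min-cut edges: In→E (8), Core→F (2), C→F (4); capacity 8 + 2 + 4 = 14.
This cut is saturated, so no flow can exceed 14.

14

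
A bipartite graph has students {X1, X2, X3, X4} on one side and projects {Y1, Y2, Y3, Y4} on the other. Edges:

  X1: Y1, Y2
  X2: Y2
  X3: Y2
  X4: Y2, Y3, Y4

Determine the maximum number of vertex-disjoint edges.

3

Unit-capacity flow: source→left, listed edges, right→sink; max matching = max flow.
Augmenting path X1→Y1 (+1); matched 1.
Augmenting path X2→Y2 (+1); matched 2.
Augmenting path X4→Y3 (+1); matched 3.
No augmenting path remains; maximum matching = 3.
König certificate: {X1, X4, Y2} is a vertex cover of size 3 (every listed pair touches it), so no matching can be larger.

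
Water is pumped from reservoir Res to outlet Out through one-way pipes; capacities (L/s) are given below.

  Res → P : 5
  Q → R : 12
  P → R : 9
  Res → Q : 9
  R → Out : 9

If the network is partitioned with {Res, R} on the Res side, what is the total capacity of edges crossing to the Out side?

Edges leaving {Res, R}: Res→P (5), Res→Q (9), R→Out (9).
Cut capacity = 5 + 9 + 9 = 23.

23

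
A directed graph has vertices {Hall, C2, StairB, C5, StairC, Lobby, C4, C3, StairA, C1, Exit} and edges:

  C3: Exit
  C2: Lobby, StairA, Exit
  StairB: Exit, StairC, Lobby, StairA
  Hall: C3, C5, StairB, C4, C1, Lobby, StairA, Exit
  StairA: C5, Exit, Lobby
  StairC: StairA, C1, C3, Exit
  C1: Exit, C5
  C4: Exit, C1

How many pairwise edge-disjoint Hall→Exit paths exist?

6

Assign every edge capacity 1; by Menger, the answer equals the max flow.
Path Hall→Exit (+1); total 1.
Path Hall→StairB→Exit (+1); total 2.
Path Hall→C4→Exit (+1); total 3.
Path Hall→C3→Exit (+1); total 4.
Path Hall→StairA→Exit (+1); total 5.
Path Hall→C1→Exit (+1); total 6.
No residual Hall→Exit path; max flow = 6.
Certifying cut of size 6: {Hall→C1, Hall→C3, Hall→C4, Hall→Exit, Hall→StairA, Hall→StairB}.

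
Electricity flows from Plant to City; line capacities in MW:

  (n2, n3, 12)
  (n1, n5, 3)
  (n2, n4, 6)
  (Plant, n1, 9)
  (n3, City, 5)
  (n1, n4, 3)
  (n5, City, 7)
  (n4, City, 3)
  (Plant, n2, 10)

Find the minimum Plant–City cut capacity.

11

Augment Plant→n1→n4→City: bottleneck 3, flow now 3.
Augment Plant→n1→n5→City: bottleneck 3, flow now 6.
Augment Plant→n2→n3→City: bottleneck 5, flow now 11.
No augmenting path remains; maximum flow = 11.
By max-flow min-cut, the minimum cut capacity equals the max flow.
In the residual graph, reachable from Plant: {Plant, n1, n2, n3, n4}.
Min-cut edges: n1→n5 (3), n3→City (5), n4→City (3); capacity 3 + 5 + 3 = 11.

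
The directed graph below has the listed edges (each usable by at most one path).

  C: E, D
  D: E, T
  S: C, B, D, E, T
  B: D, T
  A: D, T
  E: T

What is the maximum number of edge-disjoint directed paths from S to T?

4

Assign every edge capacity 1; by Menger, the answer equals the max flow.
Path S→T (+1); total 1.
Path S→B→T (+1); total 2.
Path S→D→T (+1); total 3.
Path S→E→T (+1); total 4.
No residual S→T path; max flow = 4.
Certifying cut of size 4: {D→T, E→T, S→B, S→T}.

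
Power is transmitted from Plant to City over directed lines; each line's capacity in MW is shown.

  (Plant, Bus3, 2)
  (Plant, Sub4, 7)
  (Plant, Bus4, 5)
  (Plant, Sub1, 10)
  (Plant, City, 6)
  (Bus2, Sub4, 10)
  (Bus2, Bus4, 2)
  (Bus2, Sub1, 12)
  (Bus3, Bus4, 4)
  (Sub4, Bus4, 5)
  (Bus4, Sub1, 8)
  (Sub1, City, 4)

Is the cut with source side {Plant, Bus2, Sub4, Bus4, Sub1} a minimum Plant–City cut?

No — its capacity is 12, but the minimum cut has capacity 10.

Given cut capacity: 2 + 6 + 4 = 12.
Augment Plant→City: bottleneck 6, flow now 6.
Augment Plant→Sub1→City: bottleneck 4, flow now 10.
No augmenting path remains; maximum flow = 10.
In the residual graph, reachable from Plant: {Plant, Bus3, Sub4, Bus4, Sub1}.
Min-cut edges: Plant→City (6), Sub1→City (4); capacity 6 + 4 = 10.
Cut capacity 12 exceeds the max flow 10, so it is not minimum.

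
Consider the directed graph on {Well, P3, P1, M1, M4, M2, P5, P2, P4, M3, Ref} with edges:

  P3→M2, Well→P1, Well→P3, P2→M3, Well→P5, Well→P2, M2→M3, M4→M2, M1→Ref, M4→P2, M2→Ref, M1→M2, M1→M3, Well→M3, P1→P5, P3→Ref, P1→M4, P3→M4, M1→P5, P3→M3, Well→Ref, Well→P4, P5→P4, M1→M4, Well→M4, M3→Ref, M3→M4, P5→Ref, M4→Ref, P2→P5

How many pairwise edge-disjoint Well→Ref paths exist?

Assign every edge capacity 1; by Menger, the answer equals the max flow.
Path Well→Ref (+1); total 1.
Path Well→P3→Ref (+1); total 2.
Path Well→M4→Ref (+1); total 3.
Path Well→P5→Ref (+1); total 4.
Path Well→M3→Ref (+1); total 5.
Path Well→P1→M4→M2→Ref (+1); total 6.
No residual Well→Ref path; max flow = 6.
Certifying cut of size 6: {M3→Ref, M4→M2, M4→Ref, P5→Ref, Well→P3, Well→Ref}.

6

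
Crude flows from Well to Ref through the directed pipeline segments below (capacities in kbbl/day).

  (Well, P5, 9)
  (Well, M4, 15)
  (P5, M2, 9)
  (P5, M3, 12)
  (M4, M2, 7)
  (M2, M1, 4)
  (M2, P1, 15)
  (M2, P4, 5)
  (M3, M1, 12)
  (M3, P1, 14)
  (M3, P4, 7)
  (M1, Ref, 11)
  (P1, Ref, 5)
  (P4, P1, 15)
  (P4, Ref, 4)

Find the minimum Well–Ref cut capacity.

Augment Well→P5→M2→M1→Ref: bottleneck 4, flow now 4.
Augment Well→P5→M2→P1→Ref: bottleneck 5, flow now 9.
Augment Well→M4→M2→P4→Ref: bottleneck 4, flow now 13.
Augment Well→M4→M2→P5→M3→M1→Ref: bottleneck 3, flow now 16. (uses reverse residual edge)
No augmenting path remains; maximum flow = 16.
By max-flow min-cut, the minimum cut capacity equals the max flow.
In the residual graph, reachable from Well: {Well, M4}.
Min-cut edges: Well→P5 (9), M4→M2 (7); capacity 9 + 7 = 16.

16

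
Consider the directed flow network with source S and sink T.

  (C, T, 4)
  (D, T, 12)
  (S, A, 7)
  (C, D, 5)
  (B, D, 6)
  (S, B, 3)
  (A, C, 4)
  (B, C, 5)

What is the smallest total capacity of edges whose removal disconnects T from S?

Augment S→A→C→T: bottleneck 4, flow now 4.
Augment S→B→D→T: bottleneck 3, flow now 7.
No augmenting path remains; maximum flow = 7.
By max-flow min-cut, the minimum cut capacity equals the max flow.
In the residual graph, reachable from S: {S, A}.
Min-cut edges: S→B (3), A→C (4); capacity 3 + 4 = 7.

7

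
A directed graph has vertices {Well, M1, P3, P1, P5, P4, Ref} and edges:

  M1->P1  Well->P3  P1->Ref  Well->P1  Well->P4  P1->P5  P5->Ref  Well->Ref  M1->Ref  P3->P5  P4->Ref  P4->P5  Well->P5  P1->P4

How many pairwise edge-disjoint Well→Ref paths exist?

Assign every edge capacity 1; by Menger, the answer equals the max flow.
Path Well→Ref (+1); total 1.
Path Well→P1→Ref (+1); total 2.
Path Well→P5→Ref (+1); total 3.
Path Well→P4→Ref (+1); total 4.
No residual Well→Ref path; max flow = 4.
Certifying cut of size 4: {P5→Ref, Well→P1, Well→P4, Well→Ref}.

4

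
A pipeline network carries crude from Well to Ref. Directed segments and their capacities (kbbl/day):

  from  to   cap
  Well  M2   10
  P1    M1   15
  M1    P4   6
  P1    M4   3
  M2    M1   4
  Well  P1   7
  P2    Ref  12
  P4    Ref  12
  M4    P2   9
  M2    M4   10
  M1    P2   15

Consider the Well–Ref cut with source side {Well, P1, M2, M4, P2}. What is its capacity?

31

Edges leaving {Well, P1, M2, M4, P2}: P1→M1 (15), M2→M1 (4), P2→Ref (12).
Cut capacity = 15 + 4 + 12 = 31.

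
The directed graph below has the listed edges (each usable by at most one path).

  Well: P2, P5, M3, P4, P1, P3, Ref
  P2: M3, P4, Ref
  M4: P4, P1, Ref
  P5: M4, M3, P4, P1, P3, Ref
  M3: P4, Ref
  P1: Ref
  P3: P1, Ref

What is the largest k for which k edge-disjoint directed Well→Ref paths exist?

Assign every edge capacity 1; by Menger, the answer equals the max flow.
Path Well→Ref (+1); total 1.
Path Well→P2→Ref (+1); total 2.
Path Well→P5→Ref (+1); total 3.
Path Well→M3→Ref (+1); total 4.
Path Well→P1→Ref (+1); total 5.
Path Well→P3→Ref (+1); total 6.
No residual Well→Ref path; max flow = 6.
Certifying cut of size 6: {Well→M3, Well→P1, Well→P2, Well→P3, Well→P5, Well→Ref}.

6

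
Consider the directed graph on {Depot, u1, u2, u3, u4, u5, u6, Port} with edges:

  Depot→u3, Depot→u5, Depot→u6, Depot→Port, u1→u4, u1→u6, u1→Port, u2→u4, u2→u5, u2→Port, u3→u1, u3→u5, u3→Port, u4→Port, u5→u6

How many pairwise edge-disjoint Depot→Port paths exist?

2

Assign every edge capacity 1; by Menger, the answer equals the max flow.
Path Depot→Port (+1); total 1.
Path Depot→u3→Port (+1); total 2.
No residual Depot→Port path; max flow = 2.
Certifying cut of size 2: {Depot→Port, Depot→u3}.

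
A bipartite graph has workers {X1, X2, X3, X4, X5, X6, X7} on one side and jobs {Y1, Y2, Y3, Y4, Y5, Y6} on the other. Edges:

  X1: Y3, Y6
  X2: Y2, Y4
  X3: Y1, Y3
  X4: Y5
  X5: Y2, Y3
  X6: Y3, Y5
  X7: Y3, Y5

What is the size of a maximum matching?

Unit-capacity flow: source→left, listed edges, right→sink; max matching = max flow.
Augmenting path X1→Y3 (+1); matched 1.
Augmenting path X2→Y2 (+1); matched 2.
Augmenting path X3→Y1 (+1); matched 3.
Augmenting path X4→Y5 (+1); matched 4.
Augmenting path X5→Y2→X2→Y4 (+1); matched 5.
Augmenting path X6→Y3→X1→Y6 (+1); matched 6.
No augmenting path remains; maximum matching = 6.
König certificate: {X1, X2, X3, X5, Y3, Y5} is a vertex cover of size 6 (every listed pair touches it), so no matching can be larger.

6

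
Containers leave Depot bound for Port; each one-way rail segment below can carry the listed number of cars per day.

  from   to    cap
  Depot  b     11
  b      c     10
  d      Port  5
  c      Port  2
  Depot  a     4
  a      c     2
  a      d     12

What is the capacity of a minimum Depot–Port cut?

6

Augment Depot→a→c→Port: bottleneck 2, flow now 2.
Augment Depot→a→d→Port: bottleneck 2, flow now 4.
Augment Depot→b→c→a→d→Port: bottleneck 2, flow now 6. (uses reverse residual edge)
No augmenting path remains; maximum flow = 6.
By max-flow min-cut, the minimum cut capacity equals the max flow.
In the residual graph, reachable from Depot: {Depot, b, c}.
Min-cut edges: Depot→a (4), c→Port (2); capacity 4 + 2 = 6.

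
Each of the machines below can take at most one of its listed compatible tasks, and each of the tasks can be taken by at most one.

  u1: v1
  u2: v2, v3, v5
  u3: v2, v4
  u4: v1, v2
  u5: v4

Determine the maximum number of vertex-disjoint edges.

4

Unit-capacity flow: source→left, listed edges, right→sink; max matching = max flow.
Augmenting path u1→v1 (+1); matched 1.
Augmenting path u2→v2 (+1); matched 2.
Augmenting path u3→v4 (+1); matched 3.
Augmenting path u4→v2→u2→v3 (+1); matched 4.
No augmenting path remains; maximum matching = 4.
König certificate: {u2, v1, v2, v4} is a vertex cover of size 4 (every listed pair touches it), so no matching can be larger.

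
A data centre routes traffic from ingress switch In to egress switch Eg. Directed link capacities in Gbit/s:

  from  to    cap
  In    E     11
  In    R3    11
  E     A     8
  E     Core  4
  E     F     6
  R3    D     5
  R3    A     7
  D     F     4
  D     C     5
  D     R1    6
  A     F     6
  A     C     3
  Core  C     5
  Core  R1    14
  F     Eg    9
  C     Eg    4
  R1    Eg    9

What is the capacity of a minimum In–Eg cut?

21

Augment In→E→F→Eg: bottleneck 6, flow now 6.
Augment In→E→A→F→Eg: bottleneck 3, flow now 9.
Augment In→E→A→C→Eg: bottleneck 2, flow now 11.
Augment In→R3→D→C→Eg: bottleneck 2, flow now 13.
Augment In→R3→D→R1→Eg: bottleneck 3, flow now 16.
Augment In→R3→A→E→Core→R1→Eg: bottleneck 4, flow now 20. (uses reverse residual edge)
Augment In→R3→A→C→D→R1→Eg: bottleneck 1, flow now 21. (uses reverse residual edge)
No augmenting path remains; maximum flow = 21.
By max-flow min-cut, the minimum cut capacity equals the max flow.
In the residual graph, reachable from In: {In, E, R3, A, F}.
Min-cut edges: E→Core (4), R3→D (5), A→C (3), F→Eg (9); capacity 4 + 5 + 3 + 9 = 21.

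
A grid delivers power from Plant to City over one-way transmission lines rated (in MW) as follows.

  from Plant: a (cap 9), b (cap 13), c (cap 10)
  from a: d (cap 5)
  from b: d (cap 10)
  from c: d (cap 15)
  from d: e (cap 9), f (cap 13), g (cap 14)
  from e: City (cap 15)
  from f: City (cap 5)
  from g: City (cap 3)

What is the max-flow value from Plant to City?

17

Augment Plant→a→d→e→City: bottleneck 5, flow now 5.
Augment Plant→b→d→e→City: bottleneck 4, flow now 9.
Augment Plant→b→d→f→City: bottleneck 5, flow now 14.
Augment Plant→b→d→g→City: bottleneck 1, flow now 15.
Augment Plant→c→d→g→City: bottleneck 2, flow now 17.
No augmenting path remains; maximum flow = 17.
In the residual graph, reachable from Plant: {Plant, a, b, c, d, f, g}.
Min-cut edges: d→e (9), f→City (5), g→City (3); capacity 9 + 5 + 3 = 17.
This cut is saturated, so no flow can exceed 17.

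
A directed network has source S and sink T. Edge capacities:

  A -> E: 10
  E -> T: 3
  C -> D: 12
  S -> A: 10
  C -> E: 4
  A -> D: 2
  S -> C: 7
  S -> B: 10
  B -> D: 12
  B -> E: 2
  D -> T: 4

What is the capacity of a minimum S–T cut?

Augment S→A→D→T: bottleneck 2, flow now 2.
Augment S→A→E→T: bottleneck 3, flow now 5.
Augment S→B→D→T: bottleneck 2, flow now 7.
No augmenting path remains; maximum flow = 7.
By max-flow min-cut, the minimum cut capacity equals the max flow.
In the residual graph, reachable from S: {S, A, B, C, D, E}.
Min-cut edges: D→T (4), E→T (3); capacity 4 + 3 = 7.

7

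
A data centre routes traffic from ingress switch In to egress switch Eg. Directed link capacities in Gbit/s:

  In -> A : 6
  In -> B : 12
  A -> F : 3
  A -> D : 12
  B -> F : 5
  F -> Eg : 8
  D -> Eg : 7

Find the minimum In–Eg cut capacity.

11

Augment In→A→F→Eg: bottleneck 3, flow now 3.
Augment In→A→D→Eg: bottleneck 3, flow now 6.
Augment In→B→F→Eg: bottleneck 5, flow now 11.
No augmenting path remains; maximum flow = 11.
By max-flow min-cut, the minimum cut capacity equals the max flow.
In the residual graph, reachable from In: {In, B}.
Min-cut edges: In→A (6), B→F (5); capacity 6 + 5 = 11.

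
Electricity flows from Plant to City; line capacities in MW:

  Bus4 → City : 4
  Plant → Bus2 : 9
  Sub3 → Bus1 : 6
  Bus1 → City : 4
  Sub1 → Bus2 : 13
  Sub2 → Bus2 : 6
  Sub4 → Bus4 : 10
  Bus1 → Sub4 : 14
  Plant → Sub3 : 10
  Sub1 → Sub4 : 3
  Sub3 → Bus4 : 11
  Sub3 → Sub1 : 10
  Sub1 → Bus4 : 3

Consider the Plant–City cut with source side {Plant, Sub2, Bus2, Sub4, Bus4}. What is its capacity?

Edges leaving {Plant, Sub2, Bus2, Sub4, Bus4}: Plant→Sub3 (10), Bus4→City (4).
Cut capacity = 10 + 4 = 14.

14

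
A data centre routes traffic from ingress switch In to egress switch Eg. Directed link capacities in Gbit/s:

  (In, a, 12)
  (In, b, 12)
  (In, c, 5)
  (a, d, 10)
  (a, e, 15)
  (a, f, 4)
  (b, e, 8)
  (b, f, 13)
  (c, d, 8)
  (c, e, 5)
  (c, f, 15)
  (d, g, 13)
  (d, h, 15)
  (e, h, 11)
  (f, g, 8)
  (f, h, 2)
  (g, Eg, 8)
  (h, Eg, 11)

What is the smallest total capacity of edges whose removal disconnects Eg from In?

19

Augment In→a→d→g→Eg: bottleneck 8, flow now 8.
Augment In→a→d→h→Eg: bottleneck 2, flow now 10.
Augment In→a→e→h→Eg: bottleneck 2, flow now 12.
Augment In→b→e→h→Eg: bottleneck 7, flow now 19.
No augmenting path remains; maximum flow = 19.
By max-flow min-cut, the minimum cut capacity equals the max flow.
In the residual graph, reachable from In: {In, a, b, c, d, e, f, g, h}.
Min-cut edges: g→Eg (8), h→Eg (11); capacity 8 + 11 = 19.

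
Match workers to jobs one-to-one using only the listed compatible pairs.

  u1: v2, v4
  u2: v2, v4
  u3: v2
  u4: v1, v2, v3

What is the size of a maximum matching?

Unit-capacity flow: source→left, listed edges, right→sink; max matching = max flow.
Augmenting path u1→v2 (+1); matched 1.
Augmenting path u2→v4 (+1); matched 2.
Augmenting path u4→v1 (+1); matched 3.
No augmenting path remains; maximum matching = 3.
König certificate: {u4, v2, v4} is a vertex cover of size 3 (every listed pair touches it), so no matching can be larger.

3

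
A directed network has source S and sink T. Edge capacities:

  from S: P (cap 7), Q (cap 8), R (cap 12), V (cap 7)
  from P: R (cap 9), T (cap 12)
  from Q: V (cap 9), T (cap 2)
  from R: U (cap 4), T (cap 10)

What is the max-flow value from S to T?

19

Augment S→P→T: bottleneck 7, flow now 7.
Augment S→Q→T: bottleneck 2, flow now 9.
Augment S→R→T: bottleneck 10, flow now 19.
No augmenting path remains; maximum flow = 19.
In the residual graph, reachable from S: {S, Q, R, U, V}.
Min-cut edges: S→P (7), Q→T (2), R→T (10); capacity 7 + 2 + 10 = 19.
This cut is saturated, so no flow can exceed 19.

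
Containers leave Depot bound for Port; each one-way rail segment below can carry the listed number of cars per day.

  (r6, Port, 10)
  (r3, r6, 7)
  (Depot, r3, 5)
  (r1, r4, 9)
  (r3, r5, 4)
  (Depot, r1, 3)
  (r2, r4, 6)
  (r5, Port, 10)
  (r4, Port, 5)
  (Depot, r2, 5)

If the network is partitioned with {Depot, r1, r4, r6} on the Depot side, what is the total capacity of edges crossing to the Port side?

25

Edges leaving {Depot, r1, r4, r6}: Depot→r2 (5), Depot→r3 (5), r4→Port (5), r6→Port (10).
Cut capacity = 5 + 5 + 5 + 10 = 25.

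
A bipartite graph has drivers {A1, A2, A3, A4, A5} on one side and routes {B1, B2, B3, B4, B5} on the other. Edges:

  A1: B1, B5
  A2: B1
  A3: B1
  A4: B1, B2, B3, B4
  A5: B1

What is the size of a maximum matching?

Unit-capacity flow: source→left, listed edges, right→sink; max matching = max flow.
Augmenting path A1→B1 (+1); matched 1.
Augmenting path A4→B2 (+1); matched 2.
Augmenting path A2→B1→A1→B5 (+1); matched 3.
No augmenting path remains; maximum matching = 3.
König certificate: {A1, A4, B1} is a vertex cover of size 3 (every listed pair touches it), so no matching can be larger.

3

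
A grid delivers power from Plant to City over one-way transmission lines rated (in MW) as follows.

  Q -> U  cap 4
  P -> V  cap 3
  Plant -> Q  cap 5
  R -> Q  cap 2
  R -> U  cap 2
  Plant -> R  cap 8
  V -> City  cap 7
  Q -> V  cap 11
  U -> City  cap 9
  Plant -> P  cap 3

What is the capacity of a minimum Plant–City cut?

Augment Plant→P→V→City: bottleneck 3, flow now 3.
Augment Plant→Q→U→City: bottleneck 4, flow now 7.
Augment Plant→Q→V→City: bottleneck 1, flow now 8.
Augment Plant→R→U→City: bottleneck 2, flow now 10.
Augment Plant→R→Q→V→City: bottleneck 2, flow now 12.
No augmenting path remains; maximum flow = 12.
By max-flow min-cut, the minimum cut capacity equals the max flow.
In the residual graph, reachable from Plant: {Plant, R}.
Min-cut edges: Plant→P (3), Plant→Q (5), R→Q (2), R→U (2); capacity 3 + 5 + 2 + 2 = 12.

12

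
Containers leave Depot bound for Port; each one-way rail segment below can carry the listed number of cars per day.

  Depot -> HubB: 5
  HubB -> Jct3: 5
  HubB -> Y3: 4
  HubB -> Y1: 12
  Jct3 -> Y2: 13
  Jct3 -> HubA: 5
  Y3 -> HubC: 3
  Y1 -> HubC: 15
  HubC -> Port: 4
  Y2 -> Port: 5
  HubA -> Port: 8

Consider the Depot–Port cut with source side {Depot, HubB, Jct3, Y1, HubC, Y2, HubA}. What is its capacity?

21

Edges leaving {Depot, HubB, Jct3, Y1, HubC, Y2, HubA}: HubB→Y3 (4), HubC→Port (4), Y2→Port (5), HubA→Port (8).
Cut capacity = 4 + 4 + 5 + 8 = 21.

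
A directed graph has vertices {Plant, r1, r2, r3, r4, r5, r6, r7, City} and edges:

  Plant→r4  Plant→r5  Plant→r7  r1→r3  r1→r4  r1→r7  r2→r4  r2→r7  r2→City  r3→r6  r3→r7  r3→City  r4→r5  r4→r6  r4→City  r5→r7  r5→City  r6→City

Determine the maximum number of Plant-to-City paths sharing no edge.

Assign every edge capacity 1; by Menger, the answer equals the max flow.
Path Plant→r4→City (+1); total 1.
Path Plant→r5→City (+1); total 2.
No residual Plant→City path; max flow = 2.
Certifying cut of size 2: {Plant→r4, Plant→r5}.

2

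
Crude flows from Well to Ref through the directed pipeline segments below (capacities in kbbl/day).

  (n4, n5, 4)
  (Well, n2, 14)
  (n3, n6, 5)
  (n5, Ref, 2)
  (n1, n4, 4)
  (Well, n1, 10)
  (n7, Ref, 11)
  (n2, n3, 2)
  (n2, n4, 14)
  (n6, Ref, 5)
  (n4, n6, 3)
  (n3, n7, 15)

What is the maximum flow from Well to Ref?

7

Augment Well→n1→n4→n5→Ref: bottleneck 2, flow now 2.
Augment Well→n1→n4→n6→Ref: bottleneck 2, flow now 4.
Augment Well→n2→n3→n6→Ref: bottleneck 2, flow now 6.
Augment Well→n2→n4→n6→Ref: bottleneck 1, flow now 7.
No augmenting path remains; maximum flow = 7.
In the residual graph, reachable from Well: {Well, n1, n2, n4, n5}.
Min-cut edges: n2→n3 (2), n4→n6 (3), n5→Ref (2); capacity 2 + 3 + 2 = 7.
This cut is saturated, so no flow can exceed 7.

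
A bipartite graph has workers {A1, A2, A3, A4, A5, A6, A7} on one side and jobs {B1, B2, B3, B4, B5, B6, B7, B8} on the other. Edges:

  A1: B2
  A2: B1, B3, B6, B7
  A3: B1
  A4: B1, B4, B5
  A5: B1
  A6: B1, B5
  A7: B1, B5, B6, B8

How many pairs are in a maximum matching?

Unit-capacity flow: source→left, listed edges, right→sink; max matching = max flow.
Augmenting path A1→B2 (+1); matched 1.
Augmenting path A2→B1 (+1); matched 2.
Augmenting path A4→B4 (+1); matched 3.
Augmenting path A6→B5 (+1); matched 4.
Augmenting path A7→B6 (+1); matched 5.
Augmenting path A3→B1→A2→B3 (+1); matched 6.
No augmenting path remains; maximum matching = 6.
König certificate: {A1, A2, A4, A6, A7, B1} is a vertex cover of size 6 (every listed pair touches it), so no matching can be larger.

6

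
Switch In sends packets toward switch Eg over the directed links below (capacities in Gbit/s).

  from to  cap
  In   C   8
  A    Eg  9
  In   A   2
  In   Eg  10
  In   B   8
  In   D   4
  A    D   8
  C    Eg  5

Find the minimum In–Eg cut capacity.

Augment In→Eg: bottleneck 10, flow now 10.
Augment In→A→Eg: bottleneck 2, flow now 12.
Augment In→C→Eg: bottleneck 5, flow now 17.
No augmenting path remains; maximum flow = 17.
By max-flow min-cut, the minimum cut capacity equals the max flow.
In the residual graph, reachable from In: {In, B, C, D}.
Min-cut edges: In→A (2), In→Eg (10), C→Eg (5); capacity 2 + 10 + 5 = 17.

17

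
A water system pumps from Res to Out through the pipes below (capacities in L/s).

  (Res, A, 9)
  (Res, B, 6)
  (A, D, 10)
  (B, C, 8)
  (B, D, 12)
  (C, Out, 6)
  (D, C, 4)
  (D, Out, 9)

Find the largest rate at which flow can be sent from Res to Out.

15

Augment Res→A→D→Out: bottleneck 9, flow now 9.
Augment Res→B→C→Out: bottleneck 6, flow now 15.
No augmenting path remains; maximum flow = 15.
In the residual graph, reachable from Res: {Res}.
Min-cut edges: Res→A (9), Res→B (6); capacity 9 + 6 = 15.
This cut is saturated, so no flow can exceed 15.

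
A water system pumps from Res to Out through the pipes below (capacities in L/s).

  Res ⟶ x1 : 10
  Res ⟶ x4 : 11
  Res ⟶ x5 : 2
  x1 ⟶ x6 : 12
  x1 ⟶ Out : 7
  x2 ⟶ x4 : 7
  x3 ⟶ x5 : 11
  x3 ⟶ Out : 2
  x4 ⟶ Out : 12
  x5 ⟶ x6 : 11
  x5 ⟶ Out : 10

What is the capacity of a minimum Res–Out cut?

Augment Res→x1→Out: bottleneck 7, flow now 7.
Augment Res→x4→Out: bottleneck 11, flow now 18.
Augment Res→x5→Out: bottleneck 2, flow now 20.
No augmenting path remains; maximum flow = 20.
By max-flow min-cut, the minimum cut capacity equals the max flow.
In the residual graph, reachable from Res: {Res, x1, x6}.
Min-cut edges: Res→x4 (11), Res→x5 (2), x1→Out (7); capacity 11 + 2 + 7 = 20.

20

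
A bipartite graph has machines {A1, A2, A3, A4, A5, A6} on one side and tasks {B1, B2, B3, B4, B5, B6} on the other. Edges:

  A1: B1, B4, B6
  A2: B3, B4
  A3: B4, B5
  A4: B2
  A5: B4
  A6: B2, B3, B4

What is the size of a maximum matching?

Unit-capacity flow: source→left, listed edges, right→sink; max matching = max flow.
Augmenting path A1→B1 (+1); matched 1.
Augmenting path A2→B3 (+1); matched 2.
Augmenting path A3→B4 (+1); matched 3.
Augmenting path A4→B2 (+1); matched 4.
Augmenting path A5→B4→A3→B5 (+1); matched 5.
No augmenting path remains; maximum matching = 5.
König certificate: {A1, A3, B2, B3, B4} is a vertex cover of size 5 (every listed pair touches it), so no matching can be larger.

5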